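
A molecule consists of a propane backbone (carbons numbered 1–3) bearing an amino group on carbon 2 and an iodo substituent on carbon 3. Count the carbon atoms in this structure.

3

Atom tally by fragment:
  CH3 → C:1 H:3
  CH(NH2) → C:1 H:3 N:1
  CH2I → C:1 H:2 I:1
Element totals:
  C: 3
  H: 8
  I: 1
  N: 1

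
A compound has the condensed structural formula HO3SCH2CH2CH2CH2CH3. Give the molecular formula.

Element totals:
  C: 5
  H: 12
  O: 3
  S: 1

C5H12O3S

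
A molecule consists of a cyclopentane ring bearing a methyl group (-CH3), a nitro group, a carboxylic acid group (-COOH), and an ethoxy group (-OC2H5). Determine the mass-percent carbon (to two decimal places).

49.76%

Atom tally by fragment:
  cyclopentane ring core → C:5 H:10
  (− 4 ring H displaced by substituents)
  + CH3 → C:1 H:3
  + NO2 → N:1 O:2
  + COOH → C:1 H:1 O:2
  + OC2H5 → C:2 H:5 O:1
Element totals:
  C: 9
  H: 15
  N: 1
  O: 5
Molecular formula: C9H15NO5.
Molar mass = 217.221 g/mol.
Mass from C: 9 × 12.011 = 108.099 g/mol.
%C = 108.099 / 217.221 × 100 = 49.76%.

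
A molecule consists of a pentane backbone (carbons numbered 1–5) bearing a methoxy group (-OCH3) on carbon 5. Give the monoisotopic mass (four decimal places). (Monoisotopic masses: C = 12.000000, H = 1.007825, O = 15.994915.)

Atom tally by fragment:
  CH3 → C:1 H:3
  CH2 → C:1 H:2
  CH2 → C:1 H:2
  CH2 → C:1 H:2
  CH2OCH3 → C:2 H:5 O:1
Element totals:
  C: 6
  H: 14
  O: 1
Molecular formula: C6H14O.
  M = 6(12.0) + 14(1.007825) + 15.994915
    = 72.000000 + 14.109550 + 15.994915 = 102.104465

102.1045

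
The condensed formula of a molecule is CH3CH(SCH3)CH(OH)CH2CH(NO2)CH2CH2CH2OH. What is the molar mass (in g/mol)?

237.31 g/mol

Atom tally by fragment:
  CH3 → C:1 H:3
  CH(SCH3) → C:2 H:4 S:1
  CH(OH) → C:1 H:2 O:1
  CH2 → C:1 H:2
  CH(NO2) → C:1 H:1 N:1 O:2
  CH2 → C:1 H:2
  CH2 → C:1 H:2
  CH2OH → C:1 H:3 O:1
Element totals:
  C: 9
  H: 19
  N: 1
  O: 4
  S: 1
Molecular formula: C9H19NO4S.
  M = 9(12.011) + 19(1.008) + 14.007 + 4(15.999) + 32.06
    = 108.099 + 19.152 + 14.007 + 63.996 + 32.060 = 237.314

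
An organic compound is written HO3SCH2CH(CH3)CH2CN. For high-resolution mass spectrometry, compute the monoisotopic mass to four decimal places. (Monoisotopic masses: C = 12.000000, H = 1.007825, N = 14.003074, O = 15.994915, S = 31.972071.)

Atom tally by fragment:
  HO3SCH2 → C:1 H:3 S:1 O:3
  CH(CH3) → C:2 H:4
  CH2CN → C:2 H:2 N:1
Element totals:
  C: 5
  H: 9
  N: 1
  O: 3
  S: 1
Molecular formula: C5H9NO3S.
  M = 5(12.0) + 9(1.007825) + 14.003074 + 3(15.994915) + 31.972071
    = 60.000000 + 9.070425 + 14.003074 + 47.984745 + 31.972071 = 163.030315

163.0303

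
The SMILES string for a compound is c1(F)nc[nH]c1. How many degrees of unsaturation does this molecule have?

Atom tally by fragment:
  imidazole ring core → C:3 H:4 N:2
  (− 1 ring H displaced by substituents)
  + F → F:1
Element totals:
  C: 3
  H: 3
  F: 1
  N: 2
Molecular formula: C3H3FN2.
DoU = (2C + 2 + N − H − X) / 2 = (2·3 + 2 + 2 − 3 − 1) / 2 = 3.

3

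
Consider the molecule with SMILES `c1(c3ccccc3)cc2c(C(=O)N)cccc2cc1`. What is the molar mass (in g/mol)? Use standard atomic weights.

Atom tally by fragment:
  naphthalene ring system core → C:10 H:8
  (− 2 ring H displaced by substituents)
  + C6H5 → C:6 H:5
  + CONH2 → C:1 H:2 O:1 N:1
Element totals:
  C: 17
  H: 13
  N: 1
  O: 1
Molecular formula: C17H13NO.
  M = 17(12.011) + 13(1.008) + 14.007 + 15.999
    = 204.187 + 13.104 + 14.007 + 15.999 = 247.297

247.30 g/mol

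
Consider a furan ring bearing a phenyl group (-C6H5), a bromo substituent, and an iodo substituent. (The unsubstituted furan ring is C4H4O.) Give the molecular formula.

Atom tally by fragment:
  furan ring core → C:4 H:4 O:1
  (− 3 ring H displaced by substituents)
  + C6H5 → C:6 H:5
  + Br → Br:1
  + I → I:1
Element totals:
  C: 10
  H: 6
  Br: 1
  I: 1
  O: 1

C10H6BrIO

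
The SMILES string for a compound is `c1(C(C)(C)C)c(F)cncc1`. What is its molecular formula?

Atom tally by fragment:
  pyridine ring core → C:5 H:5 N:1
  (− 2 ring H displaced by substituents)
  + C(CH3)3 → C:4 H:9
  + F → F:1
Element totals:
  C: 9
  H: 12
  F: 1
  N: 1

C9H12FN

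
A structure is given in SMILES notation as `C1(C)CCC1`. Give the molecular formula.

Atom tally by fragment:
  cyclobutane ring core → C:4 H:8
  (− 1 ring H displaced by substituents)
  + CH3 → C:1 H:3
Element totals:
  C: 5
  H: 10

C5H10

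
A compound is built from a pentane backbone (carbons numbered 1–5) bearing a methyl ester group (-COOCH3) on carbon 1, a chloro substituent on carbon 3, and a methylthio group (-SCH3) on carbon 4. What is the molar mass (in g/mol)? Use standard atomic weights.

210.72 g/mol

Atom tally by fragment:
  CH3OOCCH2 → C:3 H:5 O:2
  CH2 → C:1 H:2
  CH(Cl) → C:1 H:1 Cl:1
  CH(SCH3) → C:2 H:4 S:1
  CH3 → C:1 H:3
Element totals:
  C: 8
  H: 15
  Cl: 1
  O: 2
  S: 1
Molecular formula: C8H15ClO2S.
  M = 8(12.011) + 15(1.008) + 35.45 + 2(15.999) + 32.06
    = 96.088 + 15.120 + 35.450 + 31.998 + 32.060 = 210.716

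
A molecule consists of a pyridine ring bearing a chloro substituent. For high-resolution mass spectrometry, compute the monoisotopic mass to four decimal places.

Atom tally by fragment:
  pyridine ring core → C:5 H:5 N:1
  (− 1 ring H displaced by substituents)
  + Cl → Cl:1
Element totals:
  C: 5
  H: 4
  Cl: 1
  N: 1
Molecular formula: C5H4ClN.
  M = 5(12.0) + 4(1.007825) + 34.968853 + 14.003074
    = 60.000000 + 4.031300 + 34.968853 + 14.003074 = 113.003227

113.0032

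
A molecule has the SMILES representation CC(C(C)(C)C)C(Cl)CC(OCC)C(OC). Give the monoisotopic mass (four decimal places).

Atom tally by fragment:
  CH3 → C:1 H:3
  CH(C(CH3)3) → C:5 H:10
  CH(Cl) → C:1 H:1 Cl:1
  CH2 → C:1 H:2
  CH(OC2H5) → C:3 H:6 O:1
  CH2OCH3 → C:2 H:5 O:1
Element totals:
  C: 13
  H: 27
  Cl: 1
  O: 2
Molecular formula: C13H27ClO2.
  M = 13(12.0) + 27(1.007825) + 34.968853 + 2(15.994915)
    = 156.000000 + 27.211275 + 34.968853 + 31.989830 = 250.169958

250.1700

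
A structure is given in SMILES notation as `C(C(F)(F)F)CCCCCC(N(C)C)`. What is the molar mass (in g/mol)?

Atom tally by fragment:
  F3CCH2 → C:2 H:2 F:3
  CH2 → C:1 H:2
  CH2 → C:1 H:2
  CH2 → C:1 H:2
  CH2 → C:1 H:2
  CH2 → C:1 H:2
  CH2N(CH3)2 → C:3 H:8 N:1
Element totals:
  C: 10
  H: 20
  F: 3
  N: 1
Molecular formula: C10H20F3N.
  M = 10(12.011) + 20(1.008) + 3(18.998) + 14.007
    = 120.110 + 20.160 + 56.994 + 14.007 = 211.271

211.27 g/mol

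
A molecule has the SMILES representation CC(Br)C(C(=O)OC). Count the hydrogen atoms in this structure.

9

Atom tally by fragment:
  CH3 → C:1 H:3
  CH(Br) → C:1 H:1 Br:1
  CH2COOCH3 → C:3 H:5 O:2
Element totals:
  C: 5
  H: 9
  Br: 1
  O: 2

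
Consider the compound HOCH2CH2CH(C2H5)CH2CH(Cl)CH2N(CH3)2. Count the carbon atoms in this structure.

10

Element totals:
  C: 10
  H: 22
  Cl: 1
  N: 1
  O: 1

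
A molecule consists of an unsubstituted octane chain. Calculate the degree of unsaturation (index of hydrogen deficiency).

Atom tally by fragment:
  CH3 → C:1 H:3
  CH2 → C:1 H:2
  CH2 → C:1 H:2
  CH2 → C:1 H:2
  CH2 → C:1 H:2
  CH2 → C:1 H:2
  CH2 → C:1 H:2
  CH3 → C:1 H:3
Element totals:
  C: 8
  H: 18
Molecular formula: C8H18.
DoU = (2C + 2 + N − H − X) / 2 = (2·8 + 2 + 0 − 18 − 0) / 2 = 0.

0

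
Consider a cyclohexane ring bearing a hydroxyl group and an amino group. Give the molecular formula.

Atom tally by fragment:
  cyclohexane ring core → C:6 H:12
  (− 2 ring H displaced by substituents)
  + OH → O:1 H:1
  + NH2 → N:1 H:2
Element totals:
  C: 6
  H: 13
  N: 1
  O: 1

C6H13NO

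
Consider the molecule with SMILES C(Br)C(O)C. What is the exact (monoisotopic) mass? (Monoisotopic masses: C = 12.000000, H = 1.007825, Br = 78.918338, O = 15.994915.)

Atom tally by fragment:
  BrCH2 → C:1 H:2 Br:1
  CH(OH) → C:1 H:2 O:1
  CH3 → C:1 H:3
Element totals:
  C: 3
  H: 7
  Br: 1
  O: 1
Molecular formula: C3H7BrO.
  M = 3(12.0) + 7(1.007825) + 78.918338 + 15.994915
    = 36.000000 + 7.054775 + 78.918338 + 15.994915 = 137.968028

137.9680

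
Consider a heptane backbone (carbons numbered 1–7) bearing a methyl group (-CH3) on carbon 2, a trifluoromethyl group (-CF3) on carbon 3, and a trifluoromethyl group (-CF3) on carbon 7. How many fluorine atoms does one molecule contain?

6

Atom tally by fragment:
  CH3 → C:1 H:3
  CH(CH3) → C:2 H:4
  CH(CF3) → C:2 H:1 F:3
  CH2 → C:1 H:2
  CH2 → C:1 H:2
  CH2 → C:1 H:2
  CH2CF3 → C:2 H:2 F:3
Element totals:
  C: 10
  H: 16
  F: 6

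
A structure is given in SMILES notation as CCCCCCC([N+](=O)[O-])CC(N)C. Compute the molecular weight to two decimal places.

202.30 g/mol

Atom tally by fragment:
  CH3 → C:1 H:3
  CH2 → C:1 H:2
  CH2 → C:1 H:2
  CH2 → C:1 H:2
  CH2 → C:1 H:2
  CH2 → C:1 H:2
  CH(NO2) → C:1 H:1 N:1 O:2
  CH2 → C:1 H:2
  CH(NH2) → C:1 H:3 N:1
  CH3 → C:1 H:3
Element totals:
  C: 10
  H: 22
  N: 2
  O: 2
Molecular formula: C10H22N2O2.
  M = 10(12.011) + 22(1.008) + 2(14.007) + 2(15.999)
    = 120.110 + 22.176 + 28.014 + 31.998 = 202.298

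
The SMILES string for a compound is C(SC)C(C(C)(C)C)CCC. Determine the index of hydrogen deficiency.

0

Atom tally by fragment:
  CH3SCH2 → C:2 H:5 S:1
  CH(C(CH3)3) → C:5 H:10
  CH2 → C:1 H:2
  CH2 → C:1 H:2
  CH3 → C:1 H:3
Element totals:
  C: 10
  H: 22
  S: 1
Molecular formula: C10H22S.
DoU = (2C + 2 + N − H − X) / 2 = (2·10 + 2 + 0 − 22 − 0) / 2 = 0.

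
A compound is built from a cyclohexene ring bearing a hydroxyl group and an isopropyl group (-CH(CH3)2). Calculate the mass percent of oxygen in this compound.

Atom tally by fragment:
  cyclohexene ring core → C:6 H:10
  (− 2 ring H displaced by substituents)
  + OH → O:1 H:1
  + CH(CH3)2 → C:3 H:7
Element totals:
  C: 9
  H: 16
  O: 1
Molecular formula: C9H16O.
Molar mass = 140.226 g/mol.
Mass from O: 1 × 15.999 = 15.999 g/mol.
%O = 15.999 / 140.226 × 100 = 11.41%.

11.41%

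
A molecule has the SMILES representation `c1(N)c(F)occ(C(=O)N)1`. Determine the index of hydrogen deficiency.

Atom tally by fragment:
  furan ring core → C:4 H:4 O:1
  (− 3 ring H displaced by substituents)
  + NH2 → N:1 H:2
  + F → F:1
  + CONH2 → C:1 H:2 O:1 N:1
Element totals:
  C: 5
  H: 5
  F: 1
  N: 2
  O: 2
Molecular formula: C5H5FN2O2.
DoU = (2C + 2 + N − H − X) / 2 = (2·5 + 2 + 2 − 5 − 1) / 2 = 4.

4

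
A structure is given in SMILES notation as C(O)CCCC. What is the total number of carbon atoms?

5

Atom tally by fragment:
  HOCH2 → C:1 H:3 O:1
  CH2 → C:1 H:2
  CH2 → C:1 H:2
  CH2 → C:1 H:2
  CH3 → C:1 H:3
Element totals:
  C: 5
  H: 12
  O: 1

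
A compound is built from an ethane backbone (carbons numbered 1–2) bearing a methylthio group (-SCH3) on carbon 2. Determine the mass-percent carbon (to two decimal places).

47.31%

Atom tally by fragment:
  CH3 → C:1 H:3
  CH2SCH3 → C:2 H:5 S:1
Element totals:
  C: 3
  H: 8
  S: 1
Molecular formula: C3H8S.
Molar mass = 76.157 g/mol.
Mass from C: 3 × 12.011 = 36.033 g/mol.
%C = 36.033 / 76.157 × 100 = 47.31%.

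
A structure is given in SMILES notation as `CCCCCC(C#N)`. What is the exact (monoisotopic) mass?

111.1048

Atom tally by fragment:
  CH3 → C:1 H:3
  CH2 → C:1 H:2
  CH2 → C:1 H:2
  CH2 → C:1 H:2
  CH2 → C:1 H:2
  CH2CN → C:2 H:2 N:1
Element totals:
  C: 7
  H: 13
  N: 1
Molecular formula: C7H13N.
  M = 7(12.0) + 13(1.007825) + 14.003074
    = 84.000000 + 13.101725 + 14.003074 = 111.104799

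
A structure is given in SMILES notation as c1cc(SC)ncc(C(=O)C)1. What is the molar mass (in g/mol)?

167.23 g/mol

Atom tally by fragment:
  pyridine ring core → C:5 H:5 N:1
  (− 2 ring H displaced by substituents)
  + SCH3 → C:1 H:3 S:1
  + COCH3 → C:2 H:3 O:1
Element totals:
  C: 8
  H: 9
  N: 1
  O: 1
  S: 1
Molecular formula: C8H9NOS.
  M = 8(12.011) + 9(1.008) + 14.007 + 15.999 + 32.06
    = 96.088 + 9.072 + 14.007 + 15.999 + 32.060 = 167.226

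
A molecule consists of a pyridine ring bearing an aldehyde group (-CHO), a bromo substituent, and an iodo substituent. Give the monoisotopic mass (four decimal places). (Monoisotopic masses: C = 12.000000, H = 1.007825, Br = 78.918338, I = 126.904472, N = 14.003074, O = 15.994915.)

Atom tally by fragment:
  pyridine ring core → C:5 H:5 N:1
  (− 3 ring H displaced by substituents)
  + CHO → C:1 H:1 O:1
  + Br → Br:1
  + I → I:1
Element totals:
  C: 6
  H: 3
  Br: 1
  I: 1
  N: 1
  O: 1
Molecular formula: C6H3BrINO.
  M = 6(12.0) + 3(1.007825) + 78.918338 + 126.904472 + 14.003074 + 15.994915
    = 72.000000 + 3.023475 + 78.918338 + 126.904472 + 14.003074 + 15.994915 = 310.844274

310.8443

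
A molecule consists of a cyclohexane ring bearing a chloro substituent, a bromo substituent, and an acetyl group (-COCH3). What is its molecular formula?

Atom tally by fragment:
  cyclohexane ring core → C:6 H:12
  (− 3 ring H displaced by substituents)
  + Cl → Cl:1
  + Br → Br:1
  + COCH3 → C:2 H:3 O:1
Element totals:
  C: 8
  H: 12
  Br: 1
  Cl: 1
  O: 1

C8H12BrClO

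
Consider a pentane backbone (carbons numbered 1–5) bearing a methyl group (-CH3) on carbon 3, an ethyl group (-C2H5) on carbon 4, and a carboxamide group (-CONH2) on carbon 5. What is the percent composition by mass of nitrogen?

Atom tally by fragment:
  CH3 → C:1 H:3
  CH2 → C:1 H:2
  CH(CH3) → C:2 H:4
  CH(C2H5) → C:3 H:6
  CH2CONH2 → C:2 H:4 O:1 N:1
Element totals:
  C: 9
  H: 19
  N: 1
  O: 1
Molecular formula: C9H19NO.
Molar mass = 157.257 g/mol.
Mass from N: 1 × 14.007 = 14.007 g/mol.
%N = 14.007 / 157.257 × 100 = 8.91%.

8.91%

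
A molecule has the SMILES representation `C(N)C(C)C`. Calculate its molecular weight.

73.14 g/mol

Atom tally by fragment:
  H2NCH2 → C:1 H:4 N:1
  CH(CH3) → C:2 H:4
  CH3 → C:1 H:3
Element totals:
  C: 4
  H: 11
  N: 1
Molecular formula: C4H11N.
  M = 4(12.011) + 11(1.008) + 14.007
    = 48.044 + 11.088 + 14.007 = 73.139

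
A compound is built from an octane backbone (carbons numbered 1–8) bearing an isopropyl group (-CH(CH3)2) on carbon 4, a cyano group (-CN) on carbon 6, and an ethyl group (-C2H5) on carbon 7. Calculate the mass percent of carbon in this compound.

Atom tally by fragment:
  CH3 → C:1 H:3
  CH2 → C:1 H:2
  CH2 → C:1 H:2
  CH(CH(CH3)2) → C:4 H:8
  CH2 → C:1 H:2
  CH(CN) → C:2 H:1 N:1
  CH(C2H5) → C:3 H:6
  CH3 → C:1 H:3
Element totals:
  C: 14
  H: 27
  N: 1
Molecular formula: C14H27N.
Molar mass = 209.377 g/mol.
Mass from C: 14 × 12.011 = 168.154 g/mol.
%C = 168.154 / 209.377 × 100 = 80.31%.

80.31%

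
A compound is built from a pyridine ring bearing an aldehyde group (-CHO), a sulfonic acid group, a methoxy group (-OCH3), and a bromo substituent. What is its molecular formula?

Atom tally by fragment:
  pyridine ring core → C:5 H:5 N:1
  (− 4 ring H displaced by substituents)
  + CHO → C:1 H:1 O:1
  + SO3H → S:1 O:3 H:1
  + OCH3 → C:1 H:3 O:1
  + Br → Br:1
Element totals:
  C: 7
  H: 6
  Br: 1
  N: 1
  O: 5
  S: 1

C7H6BrNO5S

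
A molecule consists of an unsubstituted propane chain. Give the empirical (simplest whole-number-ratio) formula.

C3H8

Atom tally by fragment:
  CH3 → C:1 H:3
  CH2 → C:1 H:2
  CH3 → C:1 H:3
Element totals:
  C: 3
  H: 8
Molecular formula: C3H8.
gcd of subscripts (3, 8) = 1, so the empirical formula equals the molecular formula.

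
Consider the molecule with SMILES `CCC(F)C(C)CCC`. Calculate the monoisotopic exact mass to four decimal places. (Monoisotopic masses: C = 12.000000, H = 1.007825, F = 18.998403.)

132.1314

Atom tally by fragment:
  CH3 → C:1 H:3
  CH2 → C:1 H:2
  CH(F) → C:1 H:1 F:1
  CH(CH3) → C:2 H:4
  CH2 → C:1 H:2
  CH2 → C:1 H:2
  CH3 → C:1 H:3
Element totals:
  C: 8
  H: 17
  F: 1
Molecular formula: C8H17F.
  M = 8(12.0) + 17(1.007825) + 18.998403
    = 96.000000 + 17.133025 + 18.998403 = 132.131428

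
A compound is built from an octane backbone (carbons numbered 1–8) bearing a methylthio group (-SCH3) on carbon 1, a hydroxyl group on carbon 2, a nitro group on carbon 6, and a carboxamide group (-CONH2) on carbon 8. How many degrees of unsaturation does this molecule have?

Atom tally by fragment:
  CH3SCH2 → C:2 H:5 S:1
  CH(OH) → C:1 H:2 O:1
  CH2 → C:1 H:2
  CH2 → C:1 H:2
  CH2 → C:1 H:2
  CH(NO2) → C:1 H:1 N:1 O:2
  CH2 → C:1 H:2
  CH2CONH2 → C:2 H:4 O:1 N:1
Element totals:
  C: 10
  H: 20
  N: 2
  O: 4
  S: 1
Molecular formula: C10H20N2O4S.
DoU = (2C + 2 + N − H − X) / 2 = (2·10 + 2 + 2 − 20 − 0) / 2 = 2.

2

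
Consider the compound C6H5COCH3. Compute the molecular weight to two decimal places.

Atom tally by fragment:
  benzene ring core → C:6 H:6
  (− 1 ring H displaced by substituents)
  + COCH3 → C:2 H:3 O:1
Element totals:
  C: 8
  H: 8
  O: 1
Molecular formula: C8H8O.
  M = 8(12.011) + 8(1.008) + 15.999
    = 96.088 + 8.064 + 15.999 = 120.151

120.15 g/mol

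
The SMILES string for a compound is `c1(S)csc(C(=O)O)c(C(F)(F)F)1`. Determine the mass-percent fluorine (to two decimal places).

24.98%

Atom tally by fragment:
  thiophene ring core → C:4 H:4 S:1
  (− 3 ring H displaced by substituents)
  + SH → S:1 H:1
  + COOH → C:1 H:1 O:2
  + CF3 → C:1 F:3
Element totals:
  C: 6
  H: 3
  F: 3
  O: 2
  S: 2
Molecular formula: C6H3F3O2S2.
Molar mass = 228.202 g/mol.
Mass from F: 3 × 18.998 = 56.994 g/mol.
%F = 56.994 / 228.202 × 100 = 24.98%.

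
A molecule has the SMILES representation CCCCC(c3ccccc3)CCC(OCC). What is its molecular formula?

C16H26O

Atom tally by fragment:
  CH3 → C:1 H:3
  CH2 → C:1 H:2
  CH2 → C:1 H:2
  CH2 → C:1 H:2
  CH(C6H5) → C:7 H:6
  CH2 → C:1 H:2
  CH2 → C:1 H:2
  CH2OC2H5 → C:3 H:7 O:1
Element totals:
  C: 16
  H: 26
  O: 1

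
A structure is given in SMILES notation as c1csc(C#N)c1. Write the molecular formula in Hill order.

C5H3NS

Atom tally by fragment:
  thiophene ring core → C:4 H:4 S:1
  (− 1 ring H displaced by substituents)
  + CN → C:1 N:1
Element totals:
  C: 5
  H: 3
  N: 1
  S: 1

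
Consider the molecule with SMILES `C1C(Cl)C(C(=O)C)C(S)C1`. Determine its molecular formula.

Atom tally by fragment:
  cyclopentane ring core → C:5 H:10
  (− 3 ring H displaced by substituents)
  + Cl → Cl:1
  + COCH3 → C:2 H:3 O:1
  + SH → S:1 H:1
Element totals:
  C: 7
  H: 11
  Cl: 1
  O: 1
  S: 1

C7H11ClOS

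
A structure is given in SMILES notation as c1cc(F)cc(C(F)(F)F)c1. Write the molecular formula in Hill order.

C7H4F4

Atom tally by fragment:
  benzene ring core → C:6 H:6
  (− 2 ring H displaced by substituents)
  + F → F:1
  + CF3 → C:1 F:3
Element totals:
  C: 7
  H: 4
  F: 4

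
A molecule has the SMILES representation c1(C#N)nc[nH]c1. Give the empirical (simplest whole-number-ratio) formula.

C4H3N3

Atom tally by fragment:
  imidazole ring core → C:3 H:4 N:2
  (− 1 ring H displaced by substituents)
  + CN → C:1 N:1
Element totals:
  C: 4
  H: 3
  N: 3
Molecular formula: C4H3N3.
gcd of subscripts (4, 3, 3) = 1, so the empirical formula equals the molecular formula.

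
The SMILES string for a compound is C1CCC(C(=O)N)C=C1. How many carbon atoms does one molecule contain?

Atom tally by fragment:
  cyclohexene ring core → C:6 H:10
  (− 1 ring H displaced by substituents)
  + CONH2 → C:1 H:2 O:1 N:1
Element totals:
  C: 7
  H: 11
  N: 1
  O: 1

7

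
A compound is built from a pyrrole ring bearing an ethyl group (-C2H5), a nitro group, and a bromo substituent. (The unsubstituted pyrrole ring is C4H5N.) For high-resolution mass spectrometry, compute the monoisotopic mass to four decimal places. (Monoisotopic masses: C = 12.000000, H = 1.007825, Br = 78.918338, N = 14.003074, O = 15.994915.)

Atom tally by fragment:
  pyrrole ring core → C:4 H:5 N:1
  (− 3 ring H displaced by substituents)
  + C2H5 → C:2 H:5
  + NO2 → N:1 O:2
  + Br → Br:1
Element totals:
  C: 6
  H: 7
  Br: 1
  N: 2
  O: 2
Molecular formula: C6H7BrN2O2.
  M = 6(12.0) + 7(1.007825) + 78.918338 + 2(14.003074) + 2(15.994915)
    = 72.000000 + 7.054775 + 78.918338 + 28.006148 + 31.989830 = 217.969091

217.9691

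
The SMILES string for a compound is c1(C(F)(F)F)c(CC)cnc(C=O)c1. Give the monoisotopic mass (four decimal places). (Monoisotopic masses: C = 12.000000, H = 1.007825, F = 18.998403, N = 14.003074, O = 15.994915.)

203.0558

Atom tally by fragment:
  pyridine ring core → C:5 H:5 N:1
  (− 3 ring H displaced by substituents)
  + CF3 → C:1 F:3
  + C2H5 → C:2 H:5
  + CHO → C:1 H:1 O:1
Element totals:
  C: 9
  H: 8
  F: 3
  N: 1
  O: 1
Molecular formula: C9H8F3NO.
  M = 9(12.0) + 8(1.007825) + 3(18.998403) + 14.003074 + 15.994915
    = 108.000000 + 8.062600 + 56.995209 + 14.003074 + 15.994915 = 203.055798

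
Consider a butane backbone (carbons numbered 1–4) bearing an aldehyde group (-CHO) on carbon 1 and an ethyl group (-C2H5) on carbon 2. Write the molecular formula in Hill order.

C7H14O

Atom tally by fragment:
  OHCCH2 → C:2 H:3 O:1
  CH(C2H5) → C:3 H:6
  CH2 → C:1 H:2
  CH3 → C:1 H:3
Element totals:
  C: 7
  H: 14
  O: 1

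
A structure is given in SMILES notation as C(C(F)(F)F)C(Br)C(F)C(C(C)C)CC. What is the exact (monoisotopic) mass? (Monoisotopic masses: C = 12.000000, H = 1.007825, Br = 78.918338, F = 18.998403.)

292.0450

Atom tally by fragment:
  F3CCH2 → C:2 H:2 F:3
  CH(Br) → C:1 H:1 Br:1
  CH(F) → C:1 H:1 F:1
  CH(CH(CH3)2) → C:4 H:8
  CH2 → C:1 H:2
  CH3 → C:1 H:3
Element totals:
  C: 10
  H: 17
  Br: 1
  F: 4
Molecular formula: C10H17BrF4.
  M = 10(12.0) + 17(1.007825) + 78.918338 + 4(18.998403)
    = 120.000000 + 17.133025 + 78.918338 + 75.993612 = 292.044975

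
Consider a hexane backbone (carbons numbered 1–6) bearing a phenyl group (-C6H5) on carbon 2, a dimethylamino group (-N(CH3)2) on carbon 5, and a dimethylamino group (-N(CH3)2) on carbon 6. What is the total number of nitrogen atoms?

Atom tally by fragment:
  CH3 → C:1 H:3
  CH(C6H5) → C:7 H:6
  CH2 → C:1 H:2
  CH2 → C:1 H:2
  CH(N(CH3)2) → C:3 H:7 N:1
  CH2N(CH3)2 → C:3 H:8 N:1
Element totals:
  C: 16
  H: 28
  N: 2

2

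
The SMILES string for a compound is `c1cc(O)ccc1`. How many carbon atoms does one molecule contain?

6

Atom tally by fragment:
  benzene ring core → C:6 H:6
  (− 1 ring H displaced by substituents)
  + OH → O:1 H:1
Element totals:
  C: 6
  H: 6
  O: 1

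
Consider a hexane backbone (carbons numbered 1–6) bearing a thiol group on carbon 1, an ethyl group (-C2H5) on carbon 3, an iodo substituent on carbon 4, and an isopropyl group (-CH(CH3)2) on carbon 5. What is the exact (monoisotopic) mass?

314.0565

Atom tally by fragment:
  HSCH2 → C:1 H:3 S:1
  CH2 → C:1 H:2
  CH(C2H5) → C:3 H:6
  CH(I) → C:1 H:1 I:1
  CH(CH(CH3)2) → C:4 H:8
  CH3 → C:1 H:3
Element totals:
  C: 11
  H: 23
  I: 1
  S: 1
Molecular formula: C11H23IS.
  M = 11(12.0) + 23(1.007825) + 126.904472 + 31.972071
    = 132.000000 + 23.179975 + 126.904472 + 31.972071 = 314.056518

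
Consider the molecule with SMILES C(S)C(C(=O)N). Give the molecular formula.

Atom tally by fragment:
  HSCH2 → C:1 H:3 S:1
  CH2CONH2 → C:2 H:4 O:1 N:1
Element totals:
  C: 3
  H: 7
  N: 1
  O: 1
  S: 1

C3H7NOS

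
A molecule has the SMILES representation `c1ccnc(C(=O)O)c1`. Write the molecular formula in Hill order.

Atom tally by fragment:
  pyridine ring core → C:5 H:5 N:1
  (− 1 ring H displaced by substituents)
  + COOH → C:1 H:1 O:2
Element totals:
  C: 6
  H: 5
  N: 1
  O: 2

C6H5NO2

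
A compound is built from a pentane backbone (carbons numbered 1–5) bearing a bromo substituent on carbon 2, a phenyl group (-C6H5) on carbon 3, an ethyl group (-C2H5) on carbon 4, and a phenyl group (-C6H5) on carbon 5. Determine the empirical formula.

C19H23Br

Atom tally by fragment:
  CH3 → C:1 H:3
  CH(Br) → C:1 H:1 Br:1
  CH(C6H5) → C:7 H:6
  CH(C2H5) → C:3 H:6
  CH2C6H5 → C:7 H:7
Element totals:
  C: 19
  H: 23
  Br: 1
Molecular formula: C19H23Br.
gcd of subscripts (1, 19, 23) = 1, so the empirical formula equals the molecular formula.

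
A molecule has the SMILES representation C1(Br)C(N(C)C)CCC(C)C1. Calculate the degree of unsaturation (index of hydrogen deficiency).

1

Atom tally by fragment:
  cyclohexane ring core → C:6 H:12
  (− 3 ring H displaced by substituents)
  + Br → Br:1
  + N(CH3)2 → N:1 C:2 H:6
  + CH3 → C:1 H:3
Element totals:
  C: 9
  H: 18
  Br: 1
  N: 1
Molecular formula: C9H18BrN.
DoU = (2C + 2 + N − H − X) / 2 = (2·9 + 2 + 1 − 18 − 1) / 2 = 1.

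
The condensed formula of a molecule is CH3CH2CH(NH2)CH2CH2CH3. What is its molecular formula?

Atom tally by fragment:
  CH3 → C:1 H:3
  CH2 → C:1 H:2
  CH(NH2) → C:1 H:3 N:1
  CH2 → C:1 H:2
  CH2 → C:1 H:2
  CH3 → C:1 H:3
Element totals:
  C: 6
  H: 15
  N: 1

C6H15N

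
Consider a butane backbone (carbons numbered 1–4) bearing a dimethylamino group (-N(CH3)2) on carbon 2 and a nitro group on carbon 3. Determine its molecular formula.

Atom tally by fragment:
  CH3 → C:1 H:3
  CH(N(CH3)2) → C:3 H:7 N:1
  CH(NO2) → C:1 H:1 N:1 O:2
  CH3 → C:1 H:3
Element totals:
  C: 6
  H: 14
  N: 2
  O: 2

C6H14N2O2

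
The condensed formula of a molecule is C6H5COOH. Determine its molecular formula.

C7H6O2

Atom tally by fragment:
  benzene ring core → C:6 H:6
  (− 1 ring H displaced by substituents)
  + COOH → C:1 H:1 O:2
Element totals:
  C: 7
  H: 6
  O: 2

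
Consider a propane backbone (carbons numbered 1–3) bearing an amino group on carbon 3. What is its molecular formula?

Atom tally by fragment:
  CH3 → C:1 H:3
  CH2 → C:1 H:2
  CH2NH2 → C:1 H:4 N:1
Element totals:
  C: 3
  H: 9
  N: 1

C3H9N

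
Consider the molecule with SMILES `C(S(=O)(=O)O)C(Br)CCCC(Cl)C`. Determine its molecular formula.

Atom tally by fragment:
  HO3SCH2 → C:1 H:3 S:1 O:3
  CH(Br) → C:1 H:1 Br:1
  CH2 → C:1 H:2
  CH2 → C:1 H:2
  CH2 → C:1 H:2
  CH(Cl) → C:1 H:1 Cl:1
  CH3 → C:1 H:3
Element totals:
  C: 7
  H: 14
  Br: 1
  Cl: 1
  O: 3
  S: 1

C7H14BrClO3S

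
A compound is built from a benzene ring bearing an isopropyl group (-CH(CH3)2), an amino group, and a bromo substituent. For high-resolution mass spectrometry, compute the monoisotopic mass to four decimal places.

213.0153

Atom tally by fragment:
  benzene ring core → C:6 H:6
  (− 3 ring H displaced by substituents)
  + CH(CH3)2 → C:3 H:7
  + NH2 → N:1 H:2
  + Br → Br:1
Element totals:
  C: 9
  H: 12
  Br: 1
  N: 1
Molecular formula: C9H12BrN.
  M = 9(12.0) + 12(1.007825) + 78.918338 + 14.003074
    = 108.000000 + 12.093900 + 78.918338 + 14.003074 = 213.015312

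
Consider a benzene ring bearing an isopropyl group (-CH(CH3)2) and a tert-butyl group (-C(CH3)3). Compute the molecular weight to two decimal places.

Atom tally by fragment:
  benzene ring core → C:6 H:6
  (− 2 ring H displaced by substituents)
  + CH(CH3)2 → C:3 H:7
  + C(CH3)3 → C:4 H:9
Element totals:
  C: 13
  H: 20
Molecular formula: C13H20.
  M = 13(12.011) + 20(1.008)
    = 156.143 + 20.160 = 176.303

176.30 g/mol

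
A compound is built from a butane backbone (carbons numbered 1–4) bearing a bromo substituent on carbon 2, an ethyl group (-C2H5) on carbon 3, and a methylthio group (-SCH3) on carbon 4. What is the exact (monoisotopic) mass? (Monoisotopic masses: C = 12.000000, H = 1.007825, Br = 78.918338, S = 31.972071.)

Atom tally by fragment:
  CH3 → C:1 H:3
  CH(Br) → C:1 H:1 Br:1
  CH(C2H5) → C:3 H:6
  CH2SCH3 → C:2 H:5 S:1
Element totals:
  C: 7
  H: 15
  Br: 1
  S: 1
Molecular formula: C7H15BrS.
  M = 7(12.0) + 15(1.007825) + 78.918338 + 31.972071
    = 84.000000 + 15.117375 + 78.918338 + 31.972071 = 210.007784

210.0078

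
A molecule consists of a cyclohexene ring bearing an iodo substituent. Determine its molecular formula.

C6H9I

Atom tally by fragment:
  cyclohexene ring core → C:6 H:10
  (− 1 ring H displaced by substituents)
  + I → I:1
Element totals:
  C: 6
  H: 9
  I: 1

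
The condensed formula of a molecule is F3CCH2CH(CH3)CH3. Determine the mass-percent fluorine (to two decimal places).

45.19%

Element totals:
  C: 5
  H: 9
  F: 3
Molecular formula: C5H9F3.
Molar mass = 126.121 g/mol.
Mass from F: 3 × 18.998 = 56.994 g/mol.
%F = 56.994 / 126.121 × 100 = 45.19%.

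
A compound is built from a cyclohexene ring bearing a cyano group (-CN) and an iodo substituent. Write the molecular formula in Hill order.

Atom tally by fragment:
  cyclohexene ring core → C:6 H:10
  (− 2 ring H displaced by substituents)
  + CN → C:1 N:1
  + I → I:1
Element totals:
  C: 7
  H: 8
  I: 1
  N: 1

C7H8IN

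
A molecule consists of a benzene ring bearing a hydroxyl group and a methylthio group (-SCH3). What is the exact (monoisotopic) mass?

140.0296

Atom tally by fragment:
  benzene ring core → C:6 H:6
  (− 2 ring H displaced by substituents)
  + OH → O:1 H:1
  + SCH3 → C:1 H:3 S:1
Element totals:
  C: 7
  H: 8
  O: 1
  S: 1
Molecular formula: C7H8OS.
  M = 7(12.0) + 8(1.007825) + 15.994915 + 31.972071
    = 84.000000 + 8.062600 + 15.994915 + 31.972071 = 140.029586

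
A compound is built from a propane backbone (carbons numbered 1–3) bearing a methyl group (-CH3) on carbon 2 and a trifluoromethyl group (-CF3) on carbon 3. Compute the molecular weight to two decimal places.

Atom tally by fragment:
  CH3 → C:1 H:3
  CH(CH3) → C:2 H:4
  CH2CF3 → C:2 H:2 F:3
Element totals:
  C: 5
  H: 9
  F: 3
Molecular formula: C5H9F3.
  M = 5(12.011) + 9(1.008) + 3(18.998)
    = 60.055 + 9.072 + 56.994 = 126.121

126.12 g/mol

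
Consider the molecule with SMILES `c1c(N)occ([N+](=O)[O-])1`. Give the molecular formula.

C4H4N2O3

Atom tally by fragment:
  furan ring core → C:4 H:4 O:1
  (− 2 ring H displaced by substituents)
  + NH2 → N:1 H:2
  + NO2 → N:1 O:2
Element totals:
  C: 4
  H: 4
  N: 2
  O: 3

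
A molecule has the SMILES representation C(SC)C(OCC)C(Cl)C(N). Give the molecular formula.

C7H16ClNOS

Atom tally by fragment:
  CH3SCH2 → C:2 H:5 S:1
  CH(OC2H5) → C:3 H:6 O:1
  CH(Cl) → C:1 H:1 Cl:1
  CH2NH2 → C:1 H:4 N:1
Element totals:
  C: 7
  H: 16
  Cl: 1
  N: 1
  O: 1
  S: 1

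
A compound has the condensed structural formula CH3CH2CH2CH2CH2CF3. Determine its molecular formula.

C6H11F3

Element totals:
  C: 6
  H: 11
  F: 3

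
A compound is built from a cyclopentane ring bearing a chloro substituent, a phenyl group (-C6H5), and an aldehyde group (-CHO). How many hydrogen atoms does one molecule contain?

13

Atom tally by fragment:
  cyclopentane ring core → C:5 H:10
  (− 3 ring H displaced by substituents)
  + Cl → Cl:1
  + C6H5 → C:6 H:5
  + CHO → C:1 H:1 O:1
Element totals:
  C: 12
  H: 13
  Cl: 1
  O: 1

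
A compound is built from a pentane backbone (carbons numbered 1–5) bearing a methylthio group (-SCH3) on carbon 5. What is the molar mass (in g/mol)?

118.24 g/mol

Atom tally by fragment:
  CH3 → C:1 H:3
  CH2 → C:1 H:2
  CH2 → C:1 H:2
  CH2 → C:1 H:2
  CH2SCH3 → C:2 H:5 S:1
Element totals:
  C: 6
  H: 14
  S: 1
Molecular formula: C6H14S.
  M = 6(12.011) + 14(1.008) + 32.06
    = 72.066 + 14.112 + 32.060 = 118.238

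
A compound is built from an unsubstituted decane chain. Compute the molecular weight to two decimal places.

142.29 g/mol

Atom tally by fragment:
  CH3 → C:1 H:3
  CH2 → C:1 H:2
  CH2 → C:1 H:2
  CH2 → C:1 H:2
  CH2 → C:1 H:2
  CH2 → C:1 H:2
  CH2 → C:1 H:2
  CH2 → C:1 H:2
  CH2 → C:1 H:2
  CH3 → C:1 H:3
Element totals:
  C: 10
  H: 22
Molecular formula: C10H22.
  M = 10(12.011) + 22(1.008)
    = 120.110 + 22.176 = 142.286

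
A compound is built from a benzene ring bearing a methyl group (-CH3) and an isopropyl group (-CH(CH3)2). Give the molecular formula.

C10H14

Atom tally by fragment:
  benzene ring core → C:6 H:6
  (− 2 ring H displaced by substituents)
  + CH3 → C:1 H:3
  + CH(CH3)2 → C:3 H:7
Element totals:
  C: 10
  H: 14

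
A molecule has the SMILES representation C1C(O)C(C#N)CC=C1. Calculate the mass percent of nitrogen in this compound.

Atom tally by fragment:
  cyclohexene ring core → C:6 H:10
  (− 2 ring H displaced by substituents)
  + OH → O:1 H:1
  + CN → C:1 N:1
Element totals:
  C: 7
  H: 9
  N: 1
  O: 1
Molecular formula: C7H9NO.
Molar mass = 123.155 g/mol.
Mass from N: 1 × 14.007 = 14.007 g/mol.
%N = 14.007 / 123.155 × 100 = 11.37%.

11.37%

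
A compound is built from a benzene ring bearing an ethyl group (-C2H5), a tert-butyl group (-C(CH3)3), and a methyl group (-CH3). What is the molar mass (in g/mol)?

176.30 g/mol

Atom tally by fragment:
  benzene ring core → C:6 H:6
  (− 3 ring H displaced by substituents)
  + C2H5 → C:2 H:5
  + C(CH3)3 → C:4 H:9
  + CH3 → C:1 H:3
Element totals:
  C: 13
  H: 20
Molecular formula: C13H20.
  M = 13(12.011) + 20(1.008)
    = 156.143 + 20.160 = 176.303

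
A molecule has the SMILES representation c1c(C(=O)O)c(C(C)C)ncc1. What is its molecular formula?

C9H11NO2

Atom tally by fragment:
  pyridine ring core → C:5 H:5 N:1
  (− 2 ring H displaced by substituents)
  + COOH → C:1 H:1 O:2
  + CH(CH3)2 → C:3 H:7
Element totals:
  C: 9
  H: 11
  N: 1
  O: 2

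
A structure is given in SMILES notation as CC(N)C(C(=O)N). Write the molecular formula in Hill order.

Atom tally by fragment:
  CH3 → C:1 H:3
  CH(NH2) → C:1 H:3 N:1
  CH2CONH2 → C:2 H:4 O:1 N:1
Element totals:
  C: 4
  H: 10
  N: 2
  O: 1

C4H10N2O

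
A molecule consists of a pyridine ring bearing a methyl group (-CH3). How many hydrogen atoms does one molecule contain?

7

Atom tally by fragment:
  pyridine ring core → C:5 H:5 N:1
  (− 1 ring H displaced by substituents)
  + CH3 → C:1 H:3
Element totals:
  C: 6
  H: 7
  N: 1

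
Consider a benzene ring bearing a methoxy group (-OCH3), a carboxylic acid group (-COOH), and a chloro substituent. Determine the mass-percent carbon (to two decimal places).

51.50%

Atom tally by fragment:
  benzene ring core → C:6 H:6
  (− 3 ring H displaced by substituents)
  + OCH3 → C:1 H:3 O:1
  + COOH → C:1 H:1 O:2
  + Cl → Cl:1
Element totals:
  C: 8
  H: 7
  Cl: 1
  O: 3
Molecular formula: C8H7ClO3.
Molar mass = 186.591 g/mol.
Mass from C: 8 × 12.011 = 96.088 g/mol.
%C = 96.088 / 186.591 × 100 = 51.50%.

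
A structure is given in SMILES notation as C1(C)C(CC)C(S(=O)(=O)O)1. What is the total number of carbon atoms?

Atom tally by fragment:
  cyclopropane ring core → C:3 H:6
  (− 3 ring H displaced by substituents)
  + CH3 → C:1 H:3
  + C2H5 → C:2 H:5
  + SO3H → S:1 O:3 H:1
Element totals:
  C: 6
  H: 12
  O: 3
  S: 1

6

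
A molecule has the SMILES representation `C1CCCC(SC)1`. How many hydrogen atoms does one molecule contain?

Atom tally by fragment:
  cyclopentane ring core → C:5 H:10
  (− 1 ring H displaced by substituents)
  + SCH3 → C:1 H:3 S:1
Element totals:
  C: 6
  H: 12
  S: 1

12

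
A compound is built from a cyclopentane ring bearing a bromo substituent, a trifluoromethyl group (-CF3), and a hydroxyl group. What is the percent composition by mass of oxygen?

Atom tally by fragment:
  cyclopentane ring core → C:5 H:10
  (− 3 ring H displaced by substituents)
  + Br → Br:1
  + CF3 → C:1 F:3
  + OH → O:1 H:1
Element totals:
  C: 6
  H: 8
  Br: 1
  F: 3
  O: 1
Molecular formula: C6H8BrF3O.
Molar mass = 233.027 g/mol.
Mass from O: 1 × 15.999 = 15.999 g/mol.
%O = 15.999 / 233.027 × 100 = 6.87%.

6.87%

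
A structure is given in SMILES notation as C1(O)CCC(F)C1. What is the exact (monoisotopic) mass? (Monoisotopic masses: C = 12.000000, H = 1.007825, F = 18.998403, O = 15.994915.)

104.0637

Atom tally by fragment:
  cyclopentane ring core → C:5 H:10
  (− 2 ring H displaced by substituents)
  + OH → O:1 H:1
  + F → F:1
Element totals:
  C: 5
  H: 9
  F: 1
  O: 1
Molecular formula: C5H9FO.
  M = 5(12.0) + 9(1.007825) + 18.998403 + 15.994915
    = 60.000000 + 9.070425 + 18.998403 + 15.994915 = 104.063743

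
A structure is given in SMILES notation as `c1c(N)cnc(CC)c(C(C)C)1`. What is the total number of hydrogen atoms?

16

Atom tally by fragment:
  pyridine ring core → C:5 H:5 N:1
  (− 3 ring H displaced by substituents)
  + NH2 → N:1 H:2
  + C2H5 → C:2 H:5
  + CH(CH3)2 → C:3 H:7
Element totals:
  C: 10
  H: 16
  N: 2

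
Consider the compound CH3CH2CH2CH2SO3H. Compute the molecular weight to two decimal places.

138.18 g/mol

Element totals:
  C: 4
  H: 10
  O: 3
  S: 1
Molecular formula: C4H10O3S.
  M = 4(12.011) + 10(1.008) + 3(15.999) + 32.06
    = 48.044 + 10.080 + 47.997 + 32.060 = 138.181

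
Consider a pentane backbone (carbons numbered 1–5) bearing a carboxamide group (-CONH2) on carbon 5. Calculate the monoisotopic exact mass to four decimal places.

115.0997

Atom tally by fragment:
  CH3 → C:1 H:3
  CH2 → C:1 H:2
  CH2 → C:1 H:2
  CH2 → C:1 H:2
  CH2CONH2 → C:2 H:4 O:1 N:1
Element totals:
  C: 6
  H: 13
  N: 1
  O: 1
Molecular formula: C6H13NO.
  M = 6(12.0) + 13(1.007825) + 14.003074 + 15.994915
    = 72.000000 + 13.101725 + 14.003074 + 15.994915 = 115.099714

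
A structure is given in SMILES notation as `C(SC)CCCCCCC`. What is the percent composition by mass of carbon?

Atom tally by fragment:
  CH3SCH2 → C:2 H:5 S:1
  CH2 → C:1 H:2
  CH2 → C:1 H:2
  CH2 → C:1 H:2
  CH2 → C:1 H:2
  CH2 → C:1 H:2
  CH2 → C:1 H:2
  CH3 → C:1 H:3
Element totals:
  C: 9
  H: 20
  S: 1
Molecular formula: C9H20S.
Molar mass = 160.319 g/mol.
Mass from C: 9 × 12.011 = 108.099 g/mol.
%C = 108.099 / 160.319 × 100 = 67.43%.

67.43%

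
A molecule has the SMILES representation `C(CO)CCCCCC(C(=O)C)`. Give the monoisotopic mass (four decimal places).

172.1463

Atom tally by fragment:
  HOCH2CH2 → C:2 H:5 O:1
  CH2 → C:1 H:2
  CH2 → C:1 H:2
  CH2 → C:1 H:2
  CH2 → C:1 H:2
  CH2 → C:1 H:2
  CH2COCH3 → C:3 H:5 O:1
Element totals:
  C: 10
  H: 20
  O: 2
Molecular formula: C10H20O2.
  M = 10(12.0) + 20(1.007825) + 2(15.994915)
    = 120.000000 + 20.156500 + 31.989830 = 172.146330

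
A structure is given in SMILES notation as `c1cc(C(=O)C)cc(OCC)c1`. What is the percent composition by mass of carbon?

73.15%

Atom tally by fragment:
  benzene ring core → C:6 H:6
  (− 2 ring H displaced by substituents)
  + COCH3 → C:2 H:3 O:1
  + OC2H5 → C:2 H:5 O:1
Element totals:
  C: 10
  H: 12
  O: 2
Molecular formula: C10H12O2.
Molar mass = 164.204 g/mol.
Mass from C: 10 × 12.011 = 120.110 g/mol.
%C = 120.110 / 164.204 × 100 = 73.15%.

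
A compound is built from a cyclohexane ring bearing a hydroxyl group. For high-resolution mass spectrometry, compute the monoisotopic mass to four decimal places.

Atom tally by fragment:
  cyclohexane ring core → C:6 H:12
  (− 1 ring H displaced by substituents)
  + OH → O:1 H:1
Element totals:
  C: 6
  H: 12
  O: 1
Molecular formula: C6H12O.
  M = 6(12.0) + 12(1.007825) + 15.994915
    = 72.000000 + 12.093900 + 15.994915 = 100.088815

100.0888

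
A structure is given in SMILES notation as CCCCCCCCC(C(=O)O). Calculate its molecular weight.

172.27 g/mol

Atom tally by fragment:
  CH3 → C:1 H:3
  CH2 → C:1 H:2
  CH2 → C:1 H:2
  CH2 → C:1 H:2
  CH2 → C:1 H:2
  CH2 → C:1 H:2
  CH2 → C:1 H:2
  CH2 → C:1 H:2
  CH2COOH → C:2 H:3 O:2
Element totals:
  C: 10
  H: 20
  O: 2
Molecular formula: C10H20O2.
  M = 10(12.011) + 20(1.008) + 2(15.999)
    = 120.110 + 20.160 + 31.998 = 172.268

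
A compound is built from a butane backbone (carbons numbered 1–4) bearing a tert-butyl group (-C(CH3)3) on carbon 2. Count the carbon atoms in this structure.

8

Atom tally by fragment:
  CH3 → C:1 H:3
  CH(C(CH3)3) → C:5 H:10
  CH2 → C:1 H:2
  CH3 → C:1 H:3
Element totals:
  C: 8
  H: 18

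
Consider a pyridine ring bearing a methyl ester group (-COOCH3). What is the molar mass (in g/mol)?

137.14 g/mol

Atom tally by fragment:
  pyridine ring core → C:5 H:5 N:1
  (− 1 ring H displaced by substituents)
  + COOCH3 → C:2 H:3 O:2
Element totals:
  C: 7
  H: 7
  N: 1
  O: 2
Molecular formula: C7H7NO2.
  M = 7(12.011) + 7(1.008) + 14.007 + 2(15.999)
    = 84.077 + 7.056 + 14.007 + 31.998 = 137.138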